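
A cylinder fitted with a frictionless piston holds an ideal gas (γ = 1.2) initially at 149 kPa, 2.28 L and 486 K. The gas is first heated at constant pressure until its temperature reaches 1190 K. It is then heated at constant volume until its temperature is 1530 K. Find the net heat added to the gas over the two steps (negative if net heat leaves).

4140 J

n = P₁V₁/(RT₁) = 149×2.28/(8.314×486) = 0.0841 mol.
Step 1 — Isobaric: P stays 149 kPa; V/T = const ⇒ T₂ = 1190 K, V₂ = 5.58 L.
W = PΔV = 149×(5.58−2.28) kPa·L = 492 J.
ΔU = nCvΔT = 0.0841×41.6×(1190−486) = 2460 J.
Q = ΔU + W = nCpΔT = 2950 J.
State after step 1: P = 149 kPa, V = 5.58 L, T = 1190 K.
Step 2 — Isochoric: V stays 5.58 L; P/T = const ⇒ T₂ = 1530 K, P₂ = 192 kPa.
W = 0 (no volume change).
ΔU = nCvΔT = 0.0841×41.6×(1530−1190) = 1190 J.
Q = ΔU = 1190 J.
Net over both steps: W = 492 J, Q = 4140 J, ΔU = 3650 J.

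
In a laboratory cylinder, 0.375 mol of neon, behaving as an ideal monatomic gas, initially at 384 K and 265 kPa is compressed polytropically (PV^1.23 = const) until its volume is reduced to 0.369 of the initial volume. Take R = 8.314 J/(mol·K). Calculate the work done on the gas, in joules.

1340 J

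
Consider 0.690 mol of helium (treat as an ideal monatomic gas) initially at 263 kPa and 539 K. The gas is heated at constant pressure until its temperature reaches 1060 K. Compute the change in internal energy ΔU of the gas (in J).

4480 J

V₁ = nRT₁/P₁ = 0.690×8.314×539/263 = 11.8 L.
Isobaric: P stays 263 kPa; V/T = const ⇒ T₂ = 1060 K, V₂ = 23.1 L.
For an ideal gas ΔU = nCvΔT with Cv = (3/2)R = 12.5 J/(mol·K).
ΔU = 0.690×12.5×(1060−539) = 4480 J.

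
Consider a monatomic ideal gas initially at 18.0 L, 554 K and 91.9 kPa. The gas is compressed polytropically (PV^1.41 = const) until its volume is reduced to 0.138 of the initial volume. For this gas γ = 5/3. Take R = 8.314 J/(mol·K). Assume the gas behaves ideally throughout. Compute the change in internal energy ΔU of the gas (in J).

3110 J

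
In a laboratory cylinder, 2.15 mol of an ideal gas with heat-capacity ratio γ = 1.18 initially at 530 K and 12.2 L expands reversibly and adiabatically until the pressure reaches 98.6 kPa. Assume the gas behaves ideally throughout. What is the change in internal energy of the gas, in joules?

-14200 J

P₁ = nRT₁/V₁ = 2.15×8.314×530/12.2 = 777 kPa.
Adiabatic: T₂/T₁ = (P₂/P₁)^((γ−1)/γ) ⇒ T₂ = 530×(0.127)^0.153 = 387 K; V₂ = 70.1 L.
For an ideal gas ΔU = nCvΔT with Cv = R/(γ−1) = 46.2 J/(mol·K).
ΔU = 2.15×46.2×(387−530) = -14200 J.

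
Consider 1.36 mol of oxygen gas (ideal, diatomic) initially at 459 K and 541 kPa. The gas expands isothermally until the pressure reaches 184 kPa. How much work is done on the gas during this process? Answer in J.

V₁ = nRT₁/P₁ = 1.36×8.314×459/541 = 9.59 L.
Isothermal: T stays 459 K; PV = const ⇒ V₂ = 28.2 L, P₂ = 184 kPa.
W = nRT ln(V₂/V₁) = 1.36×8.314×459×ln(2.94) = 5600 J.
Work done on the gas = −W_by = -5600 J.

-5600 J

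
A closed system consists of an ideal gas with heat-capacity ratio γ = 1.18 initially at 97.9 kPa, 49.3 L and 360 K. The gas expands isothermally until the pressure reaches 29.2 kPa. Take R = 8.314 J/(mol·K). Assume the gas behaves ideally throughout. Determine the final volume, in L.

165 L

Isothermal: T stays 360 K; PV = const ⇒ V₂ = 165 L, P₂ = 29.2 kPa.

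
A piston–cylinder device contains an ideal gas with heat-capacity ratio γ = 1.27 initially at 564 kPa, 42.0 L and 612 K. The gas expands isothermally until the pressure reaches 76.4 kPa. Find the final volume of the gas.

Isothermal: T stays 612 K; PV = const ⇒ V₂ = 310 L, P₂ = 76.4 kPa.

310 L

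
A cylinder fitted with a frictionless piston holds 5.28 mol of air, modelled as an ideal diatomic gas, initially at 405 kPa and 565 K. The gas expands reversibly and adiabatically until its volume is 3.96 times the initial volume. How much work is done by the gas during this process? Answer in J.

V₁ = nRT₁/P₁ = 5.28×8.314×565/405 = 61.2 L.
Adiabatic: TV^(γ−1) = const ⇒ T₂ = 565×(0.253)^0.400 = 326 K; PV^γ = const ⇒ P₂ = 59.0 kPa.
ΔU = nCvΔT = 5.28×20.8×(326−565) = -26200 J.
Q = 0 for an adiabatic process, so W = −ΔU = 26200 J.

26200 J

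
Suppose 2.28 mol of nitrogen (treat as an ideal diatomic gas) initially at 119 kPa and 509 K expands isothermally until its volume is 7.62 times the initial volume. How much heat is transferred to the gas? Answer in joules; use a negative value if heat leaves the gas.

V₁ = nRT₁/P₁ = 2.28×8.314×509/119 = 81.1 L.
Isothermal: T stays 509 K; PV = const ⇒ V₂ = 618 L, P₂ = 15.6 kPa.
ΔU = 0 (ideal gas, T constant).
W = nRT ln(V₂/V₁) = 2.28×8.314×509×ln(7.62) = 19600 J.
Q = ΔU + W = 19600 J.

19600 J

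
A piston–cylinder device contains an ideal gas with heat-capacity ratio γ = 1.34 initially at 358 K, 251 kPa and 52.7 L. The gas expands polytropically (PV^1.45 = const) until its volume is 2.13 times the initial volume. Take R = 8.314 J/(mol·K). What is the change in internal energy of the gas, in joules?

n = P₁V₁/(RT₁) = 251×52.7/(8.314×358) = 4.44 mol.
Polytropic n=1.45: T₂ = T₁(V₁/V₂)^(n−1) = 358×(0.469)^0.45 = 255 K; P₂ = P₁(V₁/V₂)^n = 83.9 kPa.
For an ideal gas ΔU = nCvΔT with Cv = R/(γ−1) = 24.5 J/(mol·K).
ΔU = 4.44×24.5×(255−358) = -11200 J.

-11200 J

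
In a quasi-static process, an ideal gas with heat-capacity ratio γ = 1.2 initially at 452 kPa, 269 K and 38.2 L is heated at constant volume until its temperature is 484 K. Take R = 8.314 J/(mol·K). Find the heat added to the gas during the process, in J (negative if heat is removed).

n = P₁V₁/(RT₁) = 452×38.2/(8.314×269) = 7.72 mol.
Isochoric: V stays 38.2 L; P/T = const ⇒ T₂ = 484 K, P₂ = 813 kPa.
W = 0 (no volume change).
ΔU = nCvΔT = 7.72×41.6×(484−269) = 69000 J.
Q = ΔU = 69000 J.

69000 J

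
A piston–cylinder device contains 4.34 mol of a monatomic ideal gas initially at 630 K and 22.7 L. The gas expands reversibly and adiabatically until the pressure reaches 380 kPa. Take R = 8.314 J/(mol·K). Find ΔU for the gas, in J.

-11000 J

P₁ = nRT₁/V₁ = 4.34×8.314×630/22.7 = 1000 kPa.
Adiabatic: T₂/T₁ = (P₂/P₁)^((γ−1)/γ) ⇒ T₂ = 630×(0.379)^0.400 = 428 K; V₂ = 40.6 L.
For an ideal gas ΔU = nCvΔT with Cv = (3/2)R = 12.5 J/(mol·K).
ΔU = 4.34×12.5×(428−630) = -11000 J.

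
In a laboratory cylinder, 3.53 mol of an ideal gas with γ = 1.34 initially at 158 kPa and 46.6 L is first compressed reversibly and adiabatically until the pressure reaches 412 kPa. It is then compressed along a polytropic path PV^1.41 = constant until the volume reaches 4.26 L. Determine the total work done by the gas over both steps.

T₁ = P₁V₁/(nR) = 158×46.6/(3.53×8.314) = 251 K.
Step 1 — Adiabatic: T₂/T₁ = (P₂/P₁)^((γ−1)/γ) ⇒ T₂ = 251×(2.61)^0.254 = 320 K; V₂ = 22.8 L.
ΔU = nCvΔT = 3.53×24.5×(320−251) = 5960 J.
Q = 0 for an adiabatic process, so W = −ΔU = -5960 J.
State after step 1: P = 412 kPa, V = 22.8 L, T = 320 K.
Step 2 — Polytropic n=1.41: T₂ = T₁(V₁/V₂)^(n−1) = 320×(5.35)^0.41 = 636 K; P₂ = P₁(V₁/V₂)^n = 4380 kPa.
W = (P₁V₁−P₂V₂)/(n−1) = (412×22.8−4380×4.26)/0.41 = -22600 J.
ΔU = nCvΔT = 3.53×24.5×(636−320) = 27300 J.
Q = ΔU + W = 4660 J.
Net over both steps: W = -28600 J, Q = 4660 J, ΔU = 33300 J.

-28600 J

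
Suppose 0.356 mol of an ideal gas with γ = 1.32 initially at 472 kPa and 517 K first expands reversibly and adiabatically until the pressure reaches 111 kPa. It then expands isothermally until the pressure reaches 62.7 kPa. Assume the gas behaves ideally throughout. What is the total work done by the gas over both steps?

2030 J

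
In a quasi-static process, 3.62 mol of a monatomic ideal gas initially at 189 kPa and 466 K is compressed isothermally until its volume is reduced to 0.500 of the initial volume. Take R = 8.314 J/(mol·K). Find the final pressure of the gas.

V₁ = nRT₁/P₁ = 3.62×8.314×466/189 = 74.2 L.
Isothermal: T stays 466 K; PV = const ⇒ V₂ = 37.1 L, P₂ = 378 kPa.

378 kPa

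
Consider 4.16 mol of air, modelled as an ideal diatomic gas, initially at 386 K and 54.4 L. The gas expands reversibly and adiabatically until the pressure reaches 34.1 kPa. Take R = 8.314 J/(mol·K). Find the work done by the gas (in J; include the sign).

P₁ = nRT₁/V₁ = 4.16×8.314×386/54.4 = 245 kPa.
Adiabatic: T₂/T₁ = (P₂/P₁)^((γ−1)/γ) ⇒ T₂ = 386×(0.139)^0.286 = 220 K; V₂ = 223 L.
ΔU = nCvΔT = 4.16×20.8×(220−386) = -14400 J.
Q = 0 for an adiabatic process, so W = −ΔU = 14400 J.

14400 J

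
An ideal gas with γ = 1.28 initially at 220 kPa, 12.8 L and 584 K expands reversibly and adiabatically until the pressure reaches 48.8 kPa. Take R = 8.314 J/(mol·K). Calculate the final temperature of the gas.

420 K

Adiabatic: T₂/T₁ = (P₂/P₁)^((γ−1)/γ) ⇒ T₂ = 584×(0.222)^0.219 = 420 K; V₂ = 41.5 L.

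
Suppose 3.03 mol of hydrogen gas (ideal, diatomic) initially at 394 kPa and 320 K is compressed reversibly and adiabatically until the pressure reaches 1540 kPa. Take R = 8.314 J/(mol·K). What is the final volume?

7.73 L

V₁ = nRT₁/P₁ = 3.03×8.314×320/394 = 20.5 L.
Adiabatic: T₂/T₁ = (P₂/P₁)^((γ−1)/γ) ⇒ T₂ = 320×(3.91)^0.286 = 472 K; V₂ = 7.73 L.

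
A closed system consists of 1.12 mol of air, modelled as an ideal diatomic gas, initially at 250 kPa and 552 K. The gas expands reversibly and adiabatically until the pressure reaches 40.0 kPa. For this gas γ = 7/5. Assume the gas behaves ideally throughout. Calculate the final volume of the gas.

V₁ = nRT₁/P₁ = 1.12×8.314×552/250 = 20.6 L.
Adiabatic: T₂/T₁ = (P₂/P₁)^((γ−1)/γ) ⇒ T₂ = 552×(0.160)^0.286 = 327 K; V₂ = 76.1 L.

76.1 L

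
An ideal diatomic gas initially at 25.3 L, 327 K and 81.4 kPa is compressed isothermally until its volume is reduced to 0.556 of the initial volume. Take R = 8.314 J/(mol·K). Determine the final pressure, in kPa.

Isothermal: T stays 327 K; PV = const ⇒ V₂ = 14.1 L, P₂ = 146 kPa.

146 kPa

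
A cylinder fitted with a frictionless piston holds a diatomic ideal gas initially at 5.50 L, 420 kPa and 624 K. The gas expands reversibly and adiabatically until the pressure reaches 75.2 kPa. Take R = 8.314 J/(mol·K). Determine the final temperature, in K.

382 K

Adiabatic: T₂/T₁ = (P₂/P₁)^((γ−1)/γ) ⇒ T₂ = 624×(0.179)^0.286 = 382 K; V₂ = 18.8 L.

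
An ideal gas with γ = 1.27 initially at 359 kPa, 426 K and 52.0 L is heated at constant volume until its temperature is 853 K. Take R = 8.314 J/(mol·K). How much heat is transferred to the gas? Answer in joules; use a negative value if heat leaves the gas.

n = P₁V₁/(RT₁) = 359×52.0/(8.314×426) = 5.27 mol.
Isochoric: V stays 52.0 L; P/T = const ⇒ T₂ = 853 K, P₂ = 719 kPa.
W = 0 (no volume change).
ΔU = nCvΔT = 5.27×30.8×(853−426) = 69300 J.
Q = ΔU = 69300 J.

69300 J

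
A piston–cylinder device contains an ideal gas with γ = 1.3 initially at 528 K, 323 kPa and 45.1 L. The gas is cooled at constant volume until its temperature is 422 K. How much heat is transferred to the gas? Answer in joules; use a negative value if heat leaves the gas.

n = P₁V₁/(RT₁) = 323×45.1/(8.314×528) = 3.32 mol.
Isochoric: V stays 45.1 L; P/T = const ⇒ T₂ = 422 K, P₂ = 258 kPa.
W = 0 (no volume change).
ΔU = nCvΔT = 3.32×27.7×(422−528) = -9750 J.
Q = ΔU = -9750 J.

-9750 J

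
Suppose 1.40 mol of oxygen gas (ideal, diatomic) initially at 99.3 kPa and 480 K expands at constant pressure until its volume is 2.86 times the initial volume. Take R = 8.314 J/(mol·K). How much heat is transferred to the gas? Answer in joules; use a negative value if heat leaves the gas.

V₁ = nRT₁/P₁ = 1.40×8.314×480/99.3 = 56.3 L.
Isobaric: P stays 99.3 kPa; V/T = const ⇒ T₂ = 1370 K, V₂ = 161 L.
W = PΔV = 99.3×(161−56.3) kPa·L = 10400 J.
ΔU = nCvΔT = 1.40×20.8×(1370−480) = 26000 J.
Q = ΔU + W = nCpΔT = 36400 J.

36400 J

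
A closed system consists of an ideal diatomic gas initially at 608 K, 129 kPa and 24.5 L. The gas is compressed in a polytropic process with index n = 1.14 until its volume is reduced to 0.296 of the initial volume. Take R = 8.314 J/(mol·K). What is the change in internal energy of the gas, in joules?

n = P₁V₁/(RT₁) = 129×24.5/(8.314×608) = 0.625 mol.
Polytropic n=1.14: T₂ = T₁(V₁/V₂)^(n−1) = 608×(3.38)^0.14 = 721 K; P₂ = P₁(V₁/V₂)^n = 517 kPa.
For an ideal gas ΔU = nCvΔT with Cv = (5/2)R = 20.8 J/(mol·K).
ΔU = 0.625×20.8×(721−608) = 1470 J.

1470 J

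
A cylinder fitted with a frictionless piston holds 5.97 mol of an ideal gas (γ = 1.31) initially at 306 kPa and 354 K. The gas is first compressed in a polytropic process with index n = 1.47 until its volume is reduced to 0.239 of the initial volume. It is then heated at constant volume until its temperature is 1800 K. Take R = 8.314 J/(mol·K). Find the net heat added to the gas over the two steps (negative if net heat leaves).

196000 J

V₁ = nRT₁/P₁ = 5.97×8.314×354/306 = 57.4 L.
Step 1 — Polytropic n=1.47: T₂ = T₁(V₁/V₂)^(n−1) = 354×(4.18)^0.47 = 694 K; P₂ = P₁(V₁/V₂)^n = 2510 kPa.
W = (P₁V₁−P₂V₂)/(n−1) = (306×57.4−2510×13.7)/0.47 = -35900 J.
ΔU = nCvΔT = 5.97×26.8×(694−354) = 54400 J.
Q = ΔU + W = 18500 J.
State after step 1: P = 2510 kPa, V = 13.7 L, T = 694 K.
Step 2 — Isochoric: V stays 13.7 L; P/T = const ⇒ T₂ = 1800 K, P₂ = 6510 kPa.
W = 0 (no volume change).
ΔU = nCvΔT = 5.97×26.8×(1800−694) = 177000 J.
Q = ΔU = 177000 J.
Net over both steps: W = -35900 J, Q = 196000 J, ΔU = 232000 J.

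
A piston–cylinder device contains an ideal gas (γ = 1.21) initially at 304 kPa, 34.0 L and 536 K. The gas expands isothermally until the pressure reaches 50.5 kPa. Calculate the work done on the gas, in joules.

-18600 J

n = P₁V₁/(RT₁) = 304×34.0/(8.314×536) = 2.32 mol.
Isothermal: T stays 536 K; PV = const ⇒ V₂ = 205 L, P₂ = 50.5 kPa.
W = nRT ln(V₂/V₁) = 2.32×8.314×536×ln(6.02) = 18600 J.
Work done on the gas = −W_by = -18600 J.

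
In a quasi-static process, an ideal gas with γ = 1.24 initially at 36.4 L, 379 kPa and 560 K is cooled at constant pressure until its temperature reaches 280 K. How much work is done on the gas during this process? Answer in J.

n = P₁V₁/(RT₁) = 379×36.4/(8.314×560) = 2.96 mol.
Isobaric: P stays 379 kPa; V/T = const ⇒ T₂ = 280 K, V₂ = 18.2 L.
W = PΔV = 379×(18.2−36.4) kPa·L = -6900 J.
Work done on the gas = −W_by = 6900 J.

6900 J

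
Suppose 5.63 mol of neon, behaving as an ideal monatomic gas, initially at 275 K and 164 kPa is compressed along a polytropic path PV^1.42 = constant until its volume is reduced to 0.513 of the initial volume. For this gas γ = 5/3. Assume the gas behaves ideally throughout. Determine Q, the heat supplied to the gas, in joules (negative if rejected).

V₁ = nRT₁/P₁ = 5.63×8.314×275/164 = 78.5 L.
Polytropic n=1.42: T₂ = T₁(V₁/V₂)^(n−1) = 275×(1.95)^0.42 = 364 K; P₂ = P₁(V₁/V₂)^n = 423 kPa.
W = (P₁V₁−P₂V₂)/(n−1) = (164×78.5−423×40.3)/0.42 = -9920 J.
ΔU = nCvΔT = 5.63×12.5×(364−275) = 6250 J.
Q = ΔU + W = -3670 J.

-3670 J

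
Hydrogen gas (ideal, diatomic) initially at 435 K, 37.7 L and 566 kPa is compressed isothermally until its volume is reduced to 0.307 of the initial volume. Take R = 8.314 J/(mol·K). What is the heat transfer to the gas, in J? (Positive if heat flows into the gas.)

-25200 J

n = P₁V₁/(RT₁) = 566×37.7/(8.314×435) = 5.90 mol.
Isothermal: T stays 435 K; PV = const ⇒ V₂ = 11.6 L, P₂ = 1840 kPa.
ΔU = 0 (ideal gas, T constant).
W = nRT ln(V₂/V₁) = 5.90×8.314×435×ln(0.307) = -25200 J.
Q = ΔU + W = -25200 J.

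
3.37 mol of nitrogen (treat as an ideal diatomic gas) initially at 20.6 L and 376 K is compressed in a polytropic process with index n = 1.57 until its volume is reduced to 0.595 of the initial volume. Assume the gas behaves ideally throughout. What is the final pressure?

1160 kPa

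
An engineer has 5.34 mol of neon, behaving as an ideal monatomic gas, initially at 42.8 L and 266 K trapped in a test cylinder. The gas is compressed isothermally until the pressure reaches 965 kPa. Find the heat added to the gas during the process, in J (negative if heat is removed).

-14800 J

P₁ = nRT₁/V₁ = 5.34×8.314×266/42.8 = 276 kPa.
Isothermal: T stays 266 K; PV = const ⇒ V₂ = 12.2 L, P₂ = 965 kPa.
ΔU = 0 (ideal gas, T constant).
W = nRT ln(V₂/V₁) = 5.34×8.314×266×ln(0.286) = -14800 J.
Q = ΔU + W = -14800 J.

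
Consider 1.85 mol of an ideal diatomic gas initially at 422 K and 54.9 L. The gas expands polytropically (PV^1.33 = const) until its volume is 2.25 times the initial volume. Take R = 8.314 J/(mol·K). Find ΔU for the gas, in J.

P₁ = nRT₁/V₁ = 1.85×8.314×422/54.9 = 118 kPa.
Polytropic n=1.33: T₂ = T₁(V₁/V₂)^(n−1) = 422×(0.444)^0.33 = 323 K; P₂ = P₁(V₁/V₂)^n = 40.2 kPa.
For an ideal gas ΔU = nCvΔT with Cv = (5/2)R = 20.8 J/(mol·K).
ΔU = 1.85×20.8×(323−422) = -3810 J.

-3810 J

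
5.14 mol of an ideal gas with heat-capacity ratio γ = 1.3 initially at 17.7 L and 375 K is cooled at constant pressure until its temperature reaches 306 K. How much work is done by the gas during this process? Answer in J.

-2950 J

P₁ = nRT₁/V₁ = 5.14×8.314×375/17.7 = 905 kPa.
Isobaric: P stays 905 kPa; V/T = const ⇒ T₂ = 306 K, V₂ = 14.4 L.
W = PΔV = 905×(14.4−17.7) kPa·L = -2950 J.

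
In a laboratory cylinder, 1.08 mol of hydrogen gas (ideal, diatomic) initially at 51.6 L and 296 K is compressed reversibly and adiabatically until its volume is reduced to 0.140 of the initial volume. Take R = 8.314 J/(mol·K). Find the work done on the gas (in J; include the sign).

7940 J

P₁ = nRT₁/V₁ = 1.08×8.314×296/51.6 = 51.5 kPa.
Adiabatic: TV^(γ−1) = const ⇒ T₂ = 296×(7.14)^0.400 = 650 K; PV^γ = const ⇒ P₂ = 808 kPa.
ΔU = nCvΔT = 1.08×20.8×(650−296) = 7940 J.
Q = 0 for an adiabatic process, so W = −ΔU = -7940 J.
Work done on the gas = −W_by = 7940 J.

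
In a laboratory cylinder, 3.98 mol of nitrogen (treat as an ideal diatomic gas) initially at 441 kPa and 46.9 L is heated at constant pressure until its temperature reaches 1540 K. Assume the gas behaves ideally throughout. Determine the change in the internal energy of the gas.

75700 J

T₁ = P₁V₁/(nR) = 441×46.9/(3.98×8.314) = 625 K.
Isobaric: P stays 441 kPa; V/T = const ⇒ T₂ = 1540 K, V₂ = 116 L.
For an ideal gas ΔU = nCvΔT with Cv = (5/2)R = 20.8 J/(mol·K).
ΔU = 3.98×20.8×(1540−625) = 75700 J.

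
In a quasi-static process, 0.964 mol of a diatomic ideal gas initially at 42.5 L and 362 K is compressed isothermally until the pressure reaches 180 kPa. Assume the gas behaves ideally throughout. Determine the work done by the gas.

P₁ = nRT₁/V₁ = 0.964×8.314×362/42.5 = 68.3 kPa.
Isothermal: T stays 362 K; PV = const ⇒ V₂ = 16.1 L, P₂ = 180 kPa.
W = nRT ln(V₂/V₁) = 0.964×8.314×362×ln(0.379) = -2810 J.

-2810 J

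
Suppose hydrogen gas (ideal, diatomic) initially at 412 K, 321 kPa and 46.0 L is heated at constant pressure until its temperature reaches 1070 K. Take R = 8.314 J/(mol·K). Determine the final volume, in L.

Isobaric: P stays 321 kPa; V/T = const ⇒ T₂ = 1070 K, V₂ = 119 L.

119 L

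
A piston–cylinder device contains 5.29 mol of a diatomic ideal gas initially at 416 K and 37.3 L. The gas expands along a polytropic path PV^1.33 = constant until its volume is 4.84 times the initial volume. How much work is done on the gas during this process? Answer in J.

P₁ = nRT₁/V₁ = 5.29×8.314×416/37.3 = 491 kPa.
Polytropic n=1.33: T₂ = T₁(V₁/V₂)^(n−1) = 416×(0.207)^0.33 = 247 K; P₂ = P₁(V₁/V₂)^n = 60.2 kPa.
W = (P₁V₁−P₂V₂)/(n−1) = (491×37.3−60.2×181)/0.33 = 22500 J.
Work done on the gas = −W_by = -22500 J.

-22500 J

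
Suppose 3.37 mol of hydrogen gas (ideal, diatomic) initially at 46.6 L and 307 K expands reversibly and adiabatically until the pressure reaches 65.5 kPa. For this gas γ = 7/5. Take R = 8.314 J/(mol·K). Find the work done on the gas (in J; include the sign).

-5510 J

P₁ = nRT₁/V₁ = 3.37×8.314×307/46.6 = 185 kPa.
Adiabatic: T₂/T₁ = (P₂/P₁)^((γ−1)/γ) ⇒ T₂ = 307×(0.355)^0.286 = 228 K; V₂ = 97.7 L.
ΔU = nCvΔT = 3.37×20.8×(228−307) = -5510 J.
Q = 0 for an adiabatic process, so W = −ΔU = 5510 J.
Work done on the gas = −W_by = -5510 J.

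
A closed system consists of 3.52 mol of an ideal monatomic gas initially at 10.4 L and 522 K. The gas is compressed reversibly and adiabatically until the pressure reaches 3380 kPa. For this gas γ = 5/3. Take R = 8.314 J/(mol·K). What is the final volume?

6.31 L

P₁ = nRT₁/V₁ = 3.52×8.314×522/10.4 = 1470 kPa.
Adiabatic: T₂/T₁ = (P₂/P₁)^((γ−1)/γ) ⇒ T₂ = 522×(2.30)^0.400 = 729 K; V₂ = 6.31 L.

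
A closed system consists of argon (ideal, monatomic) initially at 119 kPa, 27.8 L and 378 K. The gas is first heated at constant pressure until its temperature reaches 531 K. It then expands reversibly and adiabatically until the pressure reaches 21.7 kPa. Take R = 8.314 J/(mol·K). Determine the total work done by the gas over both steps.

n = P₁V₁/(RT₁) = 119×27.8/(8.314×378) = 1.05 mol.
Step 1 — Isobaric: P stays 119 kPa; V/T = const ⇒ T₂ = 531 K, V₂ = 39.1 L.
W = PΔV = 119×(39.1−27.8) kPa·L = 1340 J.
ΔU = nCvΔT = 1.05×12.5×(531−378) = 2010 J.
Q = ΔU + W = nCpΔT = 3350 J.
State after step 1: P = 119 kPa, V = 39.1 L, T = 531 K.
Step 2 — Adiabatic: T₂/T₁ = (P₂/P₁)^((γ−1)/γ) ⇒ T₂ = 531×(0.182)^0.400 = 269 K; V₂ = 108 L.
ΔU = nCvΔT = 1.05×12.5×(269−531) = -3440 J.
Q = 0 for an adiabatic process, so W = −ΔU = 3440 J.
Net over both steps: W = 4780 J, Q = 3350 J, ΔU = -1430 J.

4780 J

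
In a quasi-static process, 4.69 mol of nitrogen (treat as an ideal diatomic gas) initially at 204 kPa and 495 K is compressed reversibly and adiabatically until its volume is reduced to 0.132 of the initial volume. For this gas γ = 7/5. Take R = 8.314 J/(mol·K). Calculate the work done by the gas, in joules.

-60200 J

V₁ = nRT₁/P₁ = 4.69×8.314×495/204 = 94.6 L.
Adiabatic: TV^(γ−1) = const ⇒ T₂ = 495×(7.58)^0.400 = 1110 K; PV^γ = const ⇒ P₂ = 3470 kPa.
ΔU = nCvΔT = 4.69×20.8×(1110−495) = 60200 J.
Q = 0 for an adiabatic process, so W = −ΔU = -60200 J.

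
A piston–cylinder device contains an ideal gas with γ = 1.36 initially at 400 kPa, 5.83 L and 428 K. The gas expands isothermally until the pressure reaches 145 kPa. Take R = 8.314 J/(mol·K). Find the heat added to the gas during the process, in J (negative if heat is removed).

2370 J

n = P₁V₁/(RT₁) = 400×5.83/(8.314×428) = 0.655 mol.
Isothermal: T stays 428 K; PV = const ⇒ V₂ = 16.1 L, P₂ = 145 kPa.
ΔU = 0 (ideal gas, T constant).
W = nRT ln(V₂/V₁) = 0.655×8.314×428×ln(2.76) = 2370 J.
Q = ΔU + W = 2370 J.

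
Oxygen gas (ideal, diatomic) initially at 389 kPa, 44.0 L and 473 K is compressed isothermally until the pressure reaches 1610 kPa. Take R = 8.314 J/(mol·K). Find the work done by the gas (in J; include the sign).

n = P₁V₁/(RT₁) = 389×44.0/(8.314×473) = 4.35 mol.
Isothermal: T stays 473 K; PV = const ⇒ V₂ = 10.6 L, P₂ = 1610 kPa.
W = nRT ln(V₂/V₁) = 4.35×8.314×473×ln(0.242) = -24300 J.

-24300 J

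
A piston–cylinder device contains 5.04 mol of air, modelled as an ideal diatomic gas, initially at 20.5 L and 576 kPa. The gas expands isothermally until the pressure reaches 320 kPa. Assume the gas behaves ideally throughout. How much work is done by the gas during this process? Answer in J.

6940 J

T₁ = P₁V₁/(nR) = 576×20.5/(5.04×8.314) = 282 K.
Isothermal: T stays 282 K; PV = const ⇒ V₂ = 36.9 L, P₂ = 320 kPa.
W = nRT ln(V₂/V₁) = 5.04×8.314×282×ln(1.80) = 6940 J.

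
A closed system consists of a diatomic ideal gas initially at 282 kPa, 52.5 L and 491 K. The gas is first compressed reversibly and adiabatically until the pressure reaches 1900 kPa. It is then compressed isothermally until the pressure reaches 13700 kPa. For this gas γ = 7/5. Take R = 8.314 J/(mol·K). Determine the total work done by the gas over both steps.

n = P₁V₁/(RT₁) = 282×52.5/(8.314×491) = 3.63 mol.
Step 1 — Adiabatic: T₂/T₁ = (P₂/P₁)^((γ−1)/γ) ⇒ T₂ = 491×(6.74)^0.286 = 847 K; V₂ = 13.4 L.
ΔU = nCvΔT = 3.63×20.8×(847−491) = 26800 J.
Q = 0 for an adiabatic process, so W = −ΔU = -26800 J.
State after step 1: P = 1900 kPa, V = 13.4 L, T = 847 K.
Step 2 — Isothermal: T stays 847 K; PV = const ⇒ V₂ = 1.86 L, P₂ = 13700 kPa.
ΔU = 0 (ideal gas, T constant).
W = nRT ln(V₂/V₁) = 3.63×8.314×847×ln(0.139) = -50400 J.
Q = ΔU + W = -50400 J.
Net over both steps: W = -77300 J, Q = -50400 J, ΔU = 26800 J.

-77300 J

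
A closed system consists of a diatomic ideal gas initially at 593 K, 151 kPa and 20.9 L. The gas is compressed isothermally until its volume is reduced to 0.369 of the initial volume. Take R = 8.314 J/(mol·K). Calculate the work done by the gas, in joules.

n = P₁V₁/(RT₁) = 151×20.9/(8.314×593) = 0.640 mol.
Isothermal: T stays 593 K; PV = const ⇒ V₂ = 7.71 L, P₂ = 409 kPa.
W = nRT ln(V₂/V₁) = 0.640×8.314×593×ln(0.369) = -3150 J.

-3150 J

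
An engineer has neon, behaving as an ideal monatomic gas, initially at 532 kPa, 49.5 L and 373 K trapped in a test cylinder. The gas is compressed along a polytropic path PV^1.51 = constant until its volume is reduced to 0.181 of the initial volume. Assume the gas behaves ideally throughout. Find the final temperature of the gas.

Polytropic n=1.51: T₂ = T₁(V₁/V₂)^(n−1) = 373×(5.52)^0.51 = 892 K; P₂ = P₁(V₁/V₂)^n = 7030 kPa.

892 K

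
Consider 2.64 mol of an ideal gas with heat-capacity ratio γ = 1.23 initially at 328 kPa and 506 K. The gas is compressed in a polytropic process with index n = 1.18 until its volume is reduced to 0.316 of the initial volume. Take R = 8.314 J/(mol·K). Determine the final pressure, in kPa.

1280 kPa

V₁ = nRT₁/P₁ = 2.64×8.314×506/328 = 33.9 L.
Polytropic n=1.18: T₂ = T₁(V₁/V₂)^(n−1) = 506×(3.16)^0.18 = 623 K; P₂ = P₁(V₁/V₂)^n = 1280 kPa.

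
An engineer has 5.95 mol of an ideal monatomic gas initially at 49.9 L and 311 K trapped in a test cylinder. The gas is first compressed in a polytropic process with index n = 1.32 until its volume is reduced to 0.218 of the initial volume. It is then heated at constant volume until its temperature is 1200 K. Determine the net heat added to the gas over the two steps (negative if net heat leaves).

35800 J

P₁ = nRT₁/V₁ = 5.95×8.314×311/49.9 = 308 kPa.
Step 1 — Polytropic n=1.32: T₂ = T₁(V₁/V₂)^(n−1) = 311×(4.59)^0.32 = 506 K; P₂ = P₁(V₁/V₂)^n = 2300 kPa.
W = (P₁V₁−P₂V₂)/(n−1) = (308×49.9−2300×10.9)/0.32 = -30200 J.
ΔU = nCvΔT = 5.95×12.5×(506−311) = 14500 J.
Q = ΔU + W = -15700 J.
State after step 1: P = 2300 kPa, V = 10.9 L, T = 506 K.
Step 2 — Isochoric: V stays 10.9 L; P/T = const ⇒ T₂ = 1200 K, P₂ = 5460 kPa.
W = 0 (no volume change).
ΔU = nCvΔT = 5.95×12.5×(1200−506) = 51500 J.
Q = ΔU = 51500 J.
Net over both steps: W = -30200 J, Q = 35800 J, ΔU = 66000 J.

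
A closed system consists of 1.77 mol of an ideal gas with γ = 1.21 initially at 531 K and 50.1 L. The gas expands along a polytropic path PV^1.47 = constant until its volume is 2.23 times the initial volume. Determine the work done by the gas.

5220 J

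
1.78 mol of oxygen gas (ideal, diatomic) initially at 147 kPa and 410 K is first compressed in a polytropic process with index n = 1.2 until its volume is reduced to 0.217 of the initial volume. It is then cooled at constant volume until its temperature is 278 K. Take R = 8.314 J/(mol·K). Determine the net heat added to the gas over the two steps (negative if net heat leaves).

-15700 J

V₁ = nRT₁/P₁ = 1.78×8.314×410/147 = 41.3 L.
Step 1 — Polytropic n=1.2: T₂ = T₁(V₁/V₂)^(n−1) = 410×(4.61)^0.20 = 557 K; P₂ = P₁(V₁/V₂)^n = 920 kPa.
W = (P₁V₁−P₂V₂)/(n−1) = (147×41.3−920×8.96)/0.20 = -10800 J.
ΔU = nCvΔT = 1.78×20.8×(557−410) = 5420 J.
Q = ΔU + W = -5420 J.
State after step 1: P = 920 kPa, V = 8.96 L, T = 557 K.
Step 2 — Isochoric: V stays 8.96 L; P/T = const ⇒ T₂ = 278 K, P₂ = 459 kPa.
W = 0 (no volume change).
ΔU = nCvΔT = 1.78×20.8×(278−557) = -10300 J.
Q = ΔU = -10300 J.
Net over both steps: W = -10800 J, Q = -15700 J, ΔU = -4880 J.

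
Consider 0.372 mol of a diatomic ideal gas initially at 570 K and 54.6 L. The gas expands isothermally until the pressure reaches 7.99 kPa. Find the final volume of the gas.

P₁ = nRT₁/V₁ = 0.372×8.314×570/54.6 = 32.3 kPa.
Isothermal: T stays 570 K; PV = const ⇒ V₂ = 221 L, P₂ = 7.99 kPa.

221 L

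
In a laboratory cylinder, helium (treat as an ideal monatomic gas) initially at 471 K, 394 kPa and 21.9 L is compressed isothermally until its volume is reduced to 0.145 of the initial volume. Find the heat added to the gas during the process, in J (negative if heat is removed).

n = P₁V₁/(RT₁) = 394×21.9/(8.314×471) = 2.20 mol.
Isothermal: T stays 471 K; PV = const ⇒ V₂ = 3.18 L, P₂ = 2720 kPa.
ΔU = 0 (ideal gas, T constant).
W = nRT ln(V₂/V₁) = 2.20×8.314×471×ln(0.145) = -16700 J.
Q = ΔU + W = -16700 J.

-16700 J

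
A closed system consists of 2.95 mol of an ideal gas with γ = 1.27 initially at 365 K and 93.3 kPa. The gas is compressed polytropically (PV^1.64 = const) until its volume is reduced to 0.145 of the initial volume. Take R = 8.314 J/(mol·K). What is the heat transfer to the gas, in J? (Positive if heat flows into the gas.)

V₁ = nRT₁/P₁ = 2.95×8.314×365/93.3 = 95.9 L.
Polytropic n=1.64: T₂ = T₁(V₁/V₂)^(n−1) = 365×(6.90)^0.64 = 1260 K; P₂ = P₁(V₁/V₂)^n = 2210 kPa.
W = (P₁V₁−P₂V₂)/(n−1) = (93.3×95.9−2210×13.9)/0.64 = -34100 J.
ΔU = nCvΔT = 2.95×30.8×(1260−365) = 80900 J.
Q = ΔU + W = 46800 J.

46800 J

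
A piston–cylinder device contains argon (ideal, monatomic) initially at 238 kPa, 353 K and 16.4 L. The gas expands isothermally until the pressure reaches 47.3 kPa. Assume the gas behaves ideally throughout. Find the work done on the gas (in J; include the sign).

n = P₁V₁/(RT₁) = 238×16.4/(8.314×353) = 1.33 mol.
Isothermal: T stays 353 K; PV = const ⇒ V₂ = 82.5 L, P₂ = 47.3 kPa.
W = nRT ln(V₂/V₁) = 1.33×8.314×353×ln(5.03) = 6310 J.
Work done on the gas = −W_by = -6310 J.

-6310 J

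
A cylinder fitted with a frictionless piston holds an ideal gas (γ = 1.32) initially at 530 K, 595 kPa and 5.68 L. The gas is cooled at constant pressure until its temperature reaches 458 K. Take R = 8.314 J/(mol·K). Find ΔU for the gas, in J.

n = P₁V₁/(RT₁) = 595×5.68/(8.314×530) = 0.767 mol.
Isobaric: P stays 595 kPa; V/T = const ⇒ T₂ = 458 K, V₂ = 4.91 L.
For an ideal gas ΔU = nCvΔT with Cv = R/(γ−1) = 26.0 J/(mol·K).
ΔU = 0.767×26.0×(458−530) = -1430 J.

-1430 J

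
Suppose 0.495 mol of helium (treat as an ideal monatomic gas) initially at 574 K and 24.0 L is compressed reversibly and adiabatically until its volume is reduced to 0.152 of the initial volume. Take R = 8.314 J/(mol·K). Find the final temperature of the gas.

2020 K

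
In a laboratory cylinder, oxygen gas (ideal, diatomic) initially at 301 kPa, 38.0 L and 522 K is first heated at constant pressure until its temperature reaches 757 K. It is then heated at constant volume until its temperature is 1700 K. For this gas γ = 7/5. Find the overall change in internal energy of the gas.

64500 J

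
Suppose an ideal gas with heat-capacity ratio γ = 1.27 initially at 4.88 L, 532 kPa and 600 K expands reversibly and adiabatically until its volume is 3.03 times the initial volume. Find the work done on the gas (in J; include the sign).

-2490 J

n = P₁V₁/(RT₁) = 532×4.88/(8.314×600) = 0.520 mol.
Adiabatic: TV^(γ−1) = const ⇒ T₂ = 600×(0.330)^0.270 = 445 K; PV^γ = const ⇒ P₂ = 130 kPa.
ΔU = nCvΔT = 0.520×30.8×(445−600) = -2490 J.
Q = 0 for an adiabatic process, so W = −ΔU = 2490 J.
Work done on the gas = −W_by = -2490 J.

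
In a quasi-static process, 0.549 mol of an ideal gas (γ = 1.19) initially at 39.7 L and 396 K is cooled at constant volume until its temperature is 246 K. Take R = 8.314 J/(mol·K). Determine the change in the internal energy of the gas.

-3600 J

P₁ = nRT₁/V₁ = 0.549×8.314×396/39.7 = 45.5 kPa.
Isochoric: V stays 39.7 L; P/T = const ⇒ T₂ = 246 K, P₂ = 28.3 kPa.
For an ideal gas ΔU = nCvΔT with Cv = R/(γ−1) = 43.8 J/(mol·K).
ΔU = 0.549×43.8×(246−396) = -3600 J.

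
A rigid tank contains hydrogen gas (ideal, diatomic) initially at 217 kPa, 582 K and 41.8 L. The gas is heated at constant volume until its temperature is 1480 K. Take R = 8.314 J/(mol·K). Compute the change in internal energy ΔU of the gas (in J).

35000 J

n = P₁V₁/(RT₁) = 217×41.8/(8.314×582) = 1.87 mol.
Isochoric: V stays 41.8 L; P/T = const ⇒ T₂ = 1480 K, P₂ = 552 kPa.
For an ideal gas ΔU = nCvΔT with Cv = (5/2)R = 20.8 J/(mol·K).
ΔU = 1.87×20.8×(1480−582) = 35000 J.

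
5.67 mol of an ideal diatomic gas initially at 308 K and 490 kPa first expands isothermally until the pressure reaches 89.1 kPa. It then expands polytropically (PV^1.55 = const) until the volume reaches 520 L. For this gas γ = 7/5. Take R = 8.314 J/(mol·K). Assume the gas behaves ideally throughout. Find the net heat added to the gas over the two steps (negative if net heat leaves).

V₁ = nRT₁/P₁ = 5.67×8.314×308/490 = 29.6 L.
Step 1 — Isothermal: T stays 308 K; PV = const ⇒ V₂ = 163 L, P₂ = 89.1 kPa.
ΔU = 0 (ideal gas, T constant).
W = nRT ln(V₂/V₁) = 5.67×8.314×308×ln(5.50) = 24800 J.
Q = ΔU + W = 24800 J.
State after step 1: P = 89.1 kPa, V = 163 L, T = 308 K.
Step 2 — Polytropic n=1.55: T₂ = T₁(V₁/V₂)^(n−1) = 308×(0.313)^0.55 = 163 K; P₂ = P₁(V₁/V₂)^n = 14.7 kPa.
W = (P₁V₁−P₂V₂)/(n−1) = (89.1×163−14.7×520)/0.55 = 12500 J.
ΔU = nCvΔT = 5.67×20.8×(163−308) = -17100 J.
Q = ΔU + W = -4670 J.
Net over both steps: W = 37200 J, Q = 20100 J, ΔU = -17100 J.

20100 J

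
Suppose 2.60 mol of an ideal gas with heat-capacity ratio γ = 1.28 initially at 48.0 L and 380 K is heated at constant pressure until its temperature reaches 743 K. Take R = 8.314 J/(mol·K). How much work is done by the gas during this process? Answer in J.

7850 J

P₁ = nRT₁/V₁ = 2.60×8.314×380/48.0 = 171 kPa.
Isobaric: P stays 171 kPa; V/T = const ⇒ T₂ = 743 K, V₂ = 93.9 L.
W = PΔV = 171×(93.9−48.0) kPa·L = 7850 J.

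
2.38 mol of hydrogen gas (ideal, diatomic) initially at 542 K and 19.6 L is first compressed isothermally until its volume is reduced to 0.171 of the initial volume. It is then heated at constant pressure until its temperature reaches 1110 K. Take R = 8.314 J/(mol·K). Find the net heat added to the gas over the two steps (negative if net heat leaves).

20400 J

P₁ = nRT₁/V₁ = 2.38×8.314×542/19.6 = 547 kPa.
Step 1 — Isothermal: T stays 542 K; PV = const ⇒ V₂ = 3.35 L, P₂ = 3200 kPa.
ΔU = 0 (ideal gas, T constant).
W = nRT ln(V₂/V₁) = 2.38×8.314×542×ln(0.171) = -18900 J.
Q = ΔU + W = -18900 J.
State after step 1: P = 3200 kPa, V = 3.35 L, T = 542 K.
Step 2 — Isobaric: P stays 3200 kPa; V/T = const ⇒ T₂ = 1110 K, V₂ = 6.86 L.
W = PΔV = 3200×(6.86−3.35) kPa·L = 11200 J.
ΔU = nCvΔT = 2.38×20.8×(1110−542) = 28100 J.
Q = ΔU + W = nCpΔT = 39300 J.
Net over both steps: W = -7700 J, Q = 20400 J, ΔU = 28100 J.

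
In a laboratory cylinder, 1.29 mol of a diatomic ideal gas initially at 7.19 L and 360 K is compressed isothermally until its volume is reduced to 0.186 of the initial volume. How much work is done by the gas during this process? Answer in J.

-6490 J

P₁ = nRT₁/V₁ = 1.29×8.314×360/7.19 = 537 kPa.
Isothermal: T stays 360 K; PV = const ⇒ V₂ = 1.34 L, P₂ = 2890 kPa.
W = nRT ln(V₂/V₁) = 1.29×8.314×360×ln(0.186) = -6490 J.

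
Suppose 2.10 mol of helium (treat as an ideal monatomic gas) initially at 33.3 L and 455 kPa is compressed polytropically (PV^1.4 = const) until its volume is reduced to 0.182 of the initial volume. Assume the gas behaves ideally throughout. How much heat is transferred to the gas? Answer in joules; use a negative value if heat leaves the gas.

-14800 J

T₁ = P₁V₁/(nR) = 455×33.3/(2.10×8.314) = 868 K.
Polytropic n=1.4: T₂ = T₁(V₁/V₂)^(n−1) = 868×(5.49)^0.40 = 1720 K; P₂ = P₁(V₁/V₂)^n = 4940 kPa.
W = (P₁V₁−P₂V₂)/(n−1) = (455×33.3−4940×6.06)/0.40 = -37000 J.
ΔU = nCvΔT = 2.10×12.5×(1720−868) = 22200 J.
Q = ΔU + W = -14800 J.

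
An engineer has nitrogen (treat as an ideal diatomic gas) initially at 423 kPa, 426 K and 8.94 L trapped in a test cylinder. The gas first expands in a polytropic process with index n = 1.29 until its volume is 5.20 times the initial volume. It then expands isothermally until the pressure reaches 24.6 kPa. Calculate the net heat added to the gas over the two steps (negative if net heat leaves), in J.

3050 J

n = P₁V₁/(RT₁) = 423×8.94/(8.314×426) = 1.07 mol.
Step 1 — Polytropic n=1.29: T₂ = T₁(V₁/V₂)^(n−1) = 426×(0.192)^0.29 = 264 K; P₂ = P₁(V₁/V₂)^n = 50.4 kPa.
W = (P₁V₁−P₂V₂)/(n−1) = (423×8.94−50.4×46.5)/0.29 = 4960 J.
ΔU = nCvΔT = 1.07×20.8×(264−426) = -3590 J.
Q = ΔU + W = 1360 J.
State after step 1: P = 50.4 kPa, V = 46.5 L, T = 264 K.
Step 2 — Isothermal: T stays 264 K; PV = const ⇒ V₂ = 95.3 L, P₂ = 24.6 kPa.
ΔU = 0 (ideal gas, T constant).
W = nRT ln(V₂/V₁) = 1.07×8.314×264×ln(2.05) = 1680 J.
Q = ΔU + W = 1680 J.
Net over both steps: W = 6640 J, Q = 3050 J, ΔU = -3590 J.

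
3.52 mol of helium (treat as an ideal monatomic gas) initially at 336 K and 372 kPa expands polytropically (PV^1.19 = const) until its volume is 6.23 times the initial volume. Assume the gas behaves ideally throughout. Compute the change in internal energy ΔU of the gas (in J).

V₁ = nRT₁/P₁ = 3.52×8.314×336/372 = 26.4 L.
Polytropic n=1.19: T₂ = T₁(V₁/V₂)^(n−1) = 336×(0.161)^0.19 = 237 K; P₂ = P₁(V₁/V₂)^n = 42.2 kPa.
For an ideal gas ΔU = nCvΔT with Cv = (3/2)R = 12.5 J/(mol·K).
ΔU = 3.52×12.5×(237−336) = -4330 J.

-4330 J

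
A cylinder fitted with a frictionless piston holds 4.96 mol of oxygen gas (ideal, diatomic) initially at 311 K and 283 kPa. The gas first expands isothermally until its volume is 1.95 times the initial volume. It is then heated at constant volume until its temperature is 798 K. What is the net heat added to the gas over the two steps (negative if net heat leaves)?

58800 J

V₁ = nRT₁/P₁ = 4.96×8.314×311/283 = 45.3 L.
Step 1 — Isothermal: T stays 311 K; PV = const ⇒ V₂ = 88.4 L, P₂ = 145 kPa.
ΔU = 0 (ideal gas, T constant).
W = nRT ln(V₂/V₁) = 4.96×8.314×311×ln(1.95) = 8560 J.
Q = ΔU + W = 8560 J.
State after step 1: P = 145 kPa, V = 88.4 L, T = 311 K.
Step 2 — Isochoric: V stays 88.4 L; P/T = const ⇒ T₂ = 798 K, P₂ = 372 kPa.
W = 0 (no volume change).
ΔU = nCvΔT = 4.96×20.8×(798−311) = 50200 J.
Q = ΔU = 50200 J.
Net over both steps: W = 8560 J, Q = 58800 J, ΔU = 50200 J.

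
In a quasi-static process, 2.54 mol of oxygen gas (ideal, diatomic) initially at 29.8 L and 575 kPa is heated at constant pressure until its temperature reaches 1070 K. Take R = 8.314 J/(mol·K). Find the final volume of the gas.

39.3 L

T₁ = P₁V₁/(nR) = 575×29.8/(2.54×8.314) = 811 K.
Isobaric: P stays 575 kPa; V/T = const ⇒ T₂ = 1070 K, V₂ = 39.3 L.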